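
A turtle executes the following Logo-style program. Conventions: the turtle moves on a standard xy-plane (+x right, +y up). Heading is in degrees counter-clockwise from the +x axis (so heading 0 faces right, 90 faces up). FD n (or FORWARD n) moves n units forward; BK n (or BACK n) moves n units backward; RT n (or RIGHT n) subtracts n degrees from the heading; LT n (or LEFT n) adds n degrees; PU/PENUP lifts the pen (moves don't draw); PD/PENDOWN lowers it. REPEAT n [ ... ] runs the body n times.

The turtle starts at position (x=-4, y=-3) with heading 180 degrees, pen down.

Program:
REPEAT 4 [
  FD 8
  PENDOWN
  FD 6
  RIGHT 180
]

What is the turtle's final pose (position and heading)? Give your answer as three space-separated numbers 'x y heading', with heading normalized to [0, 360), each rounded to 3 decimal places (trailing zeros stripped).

Answer: -4 -3 180

Derivation:
Executing turtle program step by step:
Start: pos=(-4,-3), heading=180, pen down
REPEAT 4 [
  -- iteration 1/4 --
  FD 8: (-4,-3) -> (-12,-3) [heading=180, draw]
  PD: pen down
  FD 6: (-12,-3) -> (-18,-3) [heading=180, draw]
  RT 180: heading 180 -> 0
  -- iteration 2/4 --
  FD 8: (-18,-3) -> (-10,-3) [heading=0, draw]
  PD: pen down
  FD 6: (-10,-3) -> (-4,-3) [heading=0, draw]
  RT 180: heading 0 -> 180
  -- iteration 3/4 --
  FD 8: (-4,-3) -> (-12,-3) [heading=180, draw]
  PD: pen down
  FD 6: (-12,-3) -> (-18,-3) [heading=180, draw]
  RT 180: heading 180 -> 0
  -- iteration 4/4 --
  FD 8: (-18,-3) -> (-10,-3) [heading=0, draw]
  PD: pen down
  FD 6: (-10,-3) -> (-4,-3) [heading=0, draw]
  RT 180: heading 0 -> 180
]
Final: pos=(-4,-3), heading=180, 8 segment(s) drawn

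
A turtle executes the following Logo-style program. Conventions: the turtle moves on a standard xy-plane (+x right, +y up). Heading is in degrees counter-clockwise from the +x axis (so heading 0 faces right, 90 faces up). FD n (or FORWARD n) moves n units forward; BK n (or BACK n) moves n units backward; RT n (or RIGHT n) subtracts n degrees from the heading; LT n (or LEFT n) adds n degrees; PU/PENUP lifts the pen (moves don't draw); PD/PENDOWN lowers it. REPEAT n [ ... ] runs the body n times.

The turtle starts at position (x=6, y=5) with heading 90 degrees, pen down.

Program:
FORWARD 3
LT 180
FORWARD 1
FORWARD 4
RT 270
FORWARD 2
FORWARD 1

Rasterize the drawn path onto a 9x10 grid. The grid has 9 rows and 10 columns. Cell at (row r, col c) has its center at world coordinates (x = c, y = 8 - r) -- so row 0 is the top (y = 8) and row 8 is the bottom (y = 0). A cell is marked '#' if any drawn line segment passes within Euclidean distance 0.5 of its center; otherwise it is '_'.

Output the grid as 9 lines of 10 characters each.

Segment 0: (6,5) -> (6,8)
Segment 1: (6,8) -> (6,7)
Segment 2: (6,7) -> (6,3)
Segment 3: (6,3) -> (8,3)
Segment 4: (8,3) -> (9,3)

Answer: ______#___
______#___
______#___
______#___
______#___
______####
__________
__________
__________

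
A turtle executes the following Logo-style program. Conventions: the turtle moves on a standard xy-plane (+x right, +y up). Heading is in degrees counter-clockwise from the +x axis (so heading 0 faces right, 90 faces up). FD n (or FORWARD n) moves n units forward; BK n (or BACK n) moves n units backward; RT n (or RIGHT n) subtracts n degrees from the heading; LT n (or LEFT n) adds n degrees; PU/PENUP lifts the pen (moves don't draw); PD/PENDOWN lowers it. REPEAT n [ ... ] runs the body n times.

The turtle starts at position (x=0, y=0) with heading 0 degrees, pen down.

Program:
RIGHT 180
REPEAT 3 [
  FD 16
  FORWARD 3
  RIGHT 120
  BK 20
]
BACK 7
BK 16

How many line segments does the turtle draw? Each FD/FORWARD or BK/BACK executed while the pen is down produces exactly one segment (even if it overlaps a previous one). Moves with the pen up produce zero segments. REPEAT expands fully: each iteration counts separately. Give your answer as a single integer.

Answer: 11

Derivation:
Executing turtle program step by step:
Start: pos=(0,0), heading=0, pen down
RT 180: heading 0 -> 180
REPEAT 3 [
  -- iteration 1/3 --
  FD 16: (0,0) -> (-16,0) [heading=180, draw]
  FD 3: (-16,0) -> (-19,0) [heading=180, draw]
  RT 120: heading 180 -> 60
  BK 20: (-19,0) -> (-29,-17.321) [heading=60, draw]
  -- iteration 2/3 --
  FD 16: (-29,-17.321) -> (-21,-3.464) [heading=60, draw]
  FD 3: (-21,-3.464) -> (-19.5,-0.866) [heading=60, draw]
  RT 120: heading 60 -> 300
  BK 20: (-19.5,-0.866) -> (-29.5,16.454) [heading=300, draw]
  -- iteration 3/3 --
  FD 16: (-29.5,16.454) -> (-21.5,2.598) [heading=300, draw]
  FD 3: (-21.5,2.598) -> (-20,0) [heading=300, draw]
  RT 120: heading 300 -> 180
  BK 20: (-20,0) -> (0,0) [heading=180, draw]
]
BK 7: (0,0) -> (7,0) [heading=180, draw]
BK 16: (7,0) -> (23,0) [heading=180, draw]
Final: pos=(23,0), heading=180, 11 segment(s) drawn
Segments drawn: 11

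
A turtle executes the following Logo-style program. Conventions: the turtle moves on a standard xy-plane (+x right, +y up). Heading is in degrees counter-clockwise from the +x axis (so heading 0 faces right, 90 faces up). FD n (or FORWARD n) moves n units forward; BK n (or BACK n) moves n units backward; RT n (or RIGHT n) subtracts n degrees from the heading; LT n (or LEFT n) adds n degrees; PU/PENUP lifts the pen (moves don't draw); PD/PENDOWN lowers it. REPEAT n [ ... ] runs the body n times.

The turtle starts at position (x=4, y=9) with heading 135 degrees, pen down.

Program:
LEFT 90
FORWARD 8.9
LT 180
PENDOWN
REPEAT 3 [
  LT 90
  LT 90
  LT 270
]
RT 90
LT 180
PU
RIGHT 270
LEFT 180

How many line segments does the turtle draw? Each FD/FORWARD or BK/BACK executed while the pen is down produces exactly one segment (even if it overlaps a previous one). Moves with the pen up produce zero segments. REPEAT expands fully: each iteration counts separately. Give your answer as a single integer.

Answer: 1

Derivation:
Executing turtle program step by step:
Start: pos=(4,9), heading=135, pen down
LT 90: heading 135 -> 225
FD 8.9: (4,9) -> (-2.293,2.707) [heading=225, draw]
LT 180: heading 225 -> 45
PD: pen down
REPEAT 3 [
  -- iteration 1/3 --
  LT 90: heading 45 -> 135
  LT 90: heading 135 -> 225
  LT 270: heading 225 -> 135
  -- iteration 2/3 --
  LT 90: heading 135 -> 225
  LT 90: heading 225 -> 315
  LT 270: heading 315 -> 225
  -- iteration 3/3 --
  LT 90: heading 225 -> 315
  LT 90: heading 315 -> 45
  LT 270: heading 45 -> 315
]
RT 90: heading 315 -> 225
LT 180: heading 225 -> 45
PU: pen up
RT 270: heading 45 -> 135
LT 180: heading 135 -> 315
Final: pos=(-2.293,2.707), heading=315, 1 segment(s) drawn
Segments drawn: 1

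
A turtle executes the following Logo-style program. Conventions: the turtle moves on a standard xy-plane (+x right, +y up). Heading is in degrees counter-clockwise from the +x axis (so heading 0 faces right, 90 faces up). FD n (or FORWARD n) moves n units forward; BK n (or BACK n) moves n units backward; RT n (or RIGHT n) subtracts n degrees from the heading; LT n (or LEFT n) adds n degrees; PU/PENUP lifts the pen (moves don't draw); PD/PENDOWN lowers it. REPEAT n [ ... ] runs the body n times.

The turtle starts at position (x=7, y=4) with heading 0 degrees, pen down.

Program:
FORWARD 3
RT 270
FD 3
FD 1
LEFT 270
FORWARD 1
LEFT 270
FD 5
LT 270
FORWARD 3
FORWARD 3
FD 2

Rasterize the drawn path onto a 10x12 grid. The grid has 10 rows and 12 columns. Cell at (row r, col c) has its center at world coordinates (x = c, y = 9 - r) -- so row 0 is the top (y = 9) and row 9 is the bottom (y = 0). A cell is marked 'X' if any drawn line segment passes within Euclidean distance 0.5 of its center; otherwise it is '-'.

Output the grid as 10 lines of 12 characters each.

Segment 0: (7,4) -> (10,4)
Segment 1: (10,4) -> (10,7)
Segment 2: (10,7) -> (10,8)
Segment 3: (10,8) -> (11,8)
Segment 4: (11,8) -> (11,3)
Segment 5: (11,3) -> (8,3)
Segment 6: (8,3) -> (5,3)
Segment 7: (5,3) -> (3,3)

Answer: ------------
----------XX
----------XX
----------XX
----------XX
-------XXXXX
---XXXXXXXXX
------------
------------
------------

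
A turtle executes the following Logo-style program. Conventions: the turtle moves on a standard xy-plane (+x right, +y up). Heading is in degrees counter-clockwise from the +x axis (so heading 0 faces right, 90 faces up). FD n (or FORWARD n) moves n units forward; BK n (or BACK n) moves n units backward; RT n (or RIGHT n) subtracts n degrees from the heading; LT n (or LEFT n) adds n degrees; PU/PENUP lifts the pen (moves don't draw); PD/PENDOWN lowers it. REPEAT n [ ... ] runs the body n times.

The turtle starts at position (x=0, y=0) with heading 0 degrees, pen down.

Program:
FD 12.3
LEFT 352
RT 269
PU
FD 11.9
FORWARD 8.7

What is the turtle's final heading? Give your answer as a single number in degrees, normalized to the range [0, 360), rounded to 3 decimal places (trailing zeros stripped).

Answer: 83

Derivation:
Executing turtle program step by step:
Start: pos=(0,0), heading=0, pen down
FD 12.3: (0,0) -> (12.3,0) [heading=0, draw]
LT 352: heading 0 -> 352
RT 269: heading 352 -> 83
PU: pen up
FD 11.9: (12.3,0) -> (13.75,11.811) [heading=83, move]
FD 8.7: (13.75,11.811) -> (14.811,20.446) [heading=83, move]
Final: pos=(14.811,20.446), heading=83, 1 segment(s) drawn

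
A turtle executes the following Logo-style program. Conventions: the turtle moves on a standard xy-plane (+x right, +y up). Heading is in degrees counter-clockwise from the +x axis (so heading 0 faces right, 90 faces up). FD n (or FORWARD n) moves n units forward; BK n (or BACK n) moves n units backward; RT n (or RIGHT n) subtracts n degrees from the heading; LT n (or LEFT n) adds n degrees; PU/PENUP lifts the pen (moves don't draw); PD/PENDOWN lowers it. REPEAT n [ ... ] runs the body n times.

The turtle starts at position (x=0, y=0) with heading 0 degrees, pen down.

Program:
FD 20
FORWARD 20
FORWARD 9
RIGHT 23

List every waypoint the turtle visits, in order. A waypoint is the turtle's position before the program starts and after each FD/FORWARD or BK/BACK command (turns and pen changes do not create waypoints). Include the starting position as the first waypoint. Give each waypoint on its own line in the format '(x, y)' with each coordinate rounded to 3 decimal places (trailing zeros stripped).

Answer: (0, 0)
(20, 0)
(40, 0)
(49, 0)

Derivation:
Executing turtle program step by step:
Start: pos=(0,0), heading=0, pen down
FD 20: (0,0) -> (20,0) [heading=0, draw]
FD 20: (20,0) -> (40,0) [heading=0, draw]
FD 9: (40,0) -> (49,0) [heading=0, draw]
RT 23: heading 0 -> 337
Final: pos=(49,0), heading=337, 3 segment(s) drawn
Waypoints (4 total):
(0, 0)
(20, 0)
(40, 0)
(49, 0)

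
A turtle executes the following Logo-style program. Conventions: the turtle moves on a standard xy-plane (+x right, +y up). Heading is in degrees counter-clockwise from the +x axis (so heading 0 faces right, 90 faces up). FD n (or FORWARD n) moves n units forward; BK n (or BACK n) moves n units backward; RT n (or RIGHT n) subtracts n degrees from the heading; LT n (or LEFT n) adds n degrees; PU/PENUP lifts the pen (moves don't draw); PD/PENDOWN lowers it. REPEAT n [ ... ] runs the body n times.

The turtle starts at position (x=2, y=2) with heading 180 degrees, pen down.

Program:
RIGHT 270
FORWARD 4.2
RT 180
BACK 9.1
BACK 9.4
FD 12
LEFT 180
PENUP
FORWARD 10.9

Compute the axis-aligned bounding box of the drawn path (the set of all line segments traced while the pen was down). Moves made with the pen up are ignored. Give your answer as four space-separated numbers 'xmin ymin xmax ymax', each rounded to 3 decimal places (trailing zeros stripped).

Executing turtle program step by step:
Start: pos=(2,2), heading=180, pen down
RT 270: heading 180 -> 270
FD 4.2: (2,2) -> (2,-2.2) [heading=270, draw]
RT 180: heading 270 -> 90
BK 9.1: (2,-2.2) -> (2,-11.3) [heading=90, draw]
BK 9.4: (2,-11.3) -> (2,-20.7) [heading=90, draw]
FD 12: (2,-20.7) -> (2,-8.7) [heading=90, draw]
LT 180: heading 90 -> 270
PU: pen up
FD 10.9: (2,-8.7) -> (2,-19.6) [heading=270, move]
Final: pos=(2,-19.6), heading=270, 4 segment(s) drawn

Segment endpoints: x in {2, 2, 2, 2, 2}, y in {-20.7, -11.3, -8.7, -2.2, 2}
xmin=2, ymin=-20.7, xmax=2, ymax=2

Answer: 2 -20.7 2 2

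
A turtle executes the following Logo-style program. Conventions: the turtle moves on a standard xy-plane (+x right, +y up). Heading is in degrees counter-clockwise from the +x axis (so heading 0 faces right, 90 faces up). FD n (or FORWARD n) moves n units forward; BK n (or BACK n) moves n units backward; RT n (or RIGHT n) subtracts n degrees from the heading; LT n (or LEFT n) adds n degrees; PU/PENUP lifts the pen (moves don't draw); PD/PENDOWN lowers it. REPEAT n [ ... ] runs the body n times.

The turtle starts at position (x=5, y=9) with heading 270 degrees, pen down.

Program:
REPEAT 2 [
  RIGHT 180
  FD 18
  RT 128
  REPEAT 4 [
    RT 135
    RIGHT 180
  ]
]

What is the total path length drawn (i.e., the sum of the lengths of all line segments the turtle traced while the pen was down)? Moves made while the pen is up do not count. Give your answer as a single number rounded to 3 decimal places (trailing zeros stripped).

Executing turtle program step by step:
Start: pos=(5,9), heading=270, pen down
REPEAT 2 [
  -- iteration 1/2 --
  RT 180: heading 270 -> 90
  FD 18: (5,9) -> (5,27) [heading=90, draw]
  RT 128: heading 90 -> 322
  REPEAT 4 [
    -- iteration 1/4 --
    RT 135: heading 322 -> 187
    RT 180: heading 187 -> 7
    -- iteration 2/4 --
    RT 135: heading 7 -> 232
    RT 180: heading 232 -> 52
    -- iteration 3/4 --
    RT 135: heading 52 -> 277
    RT 180: heading 277 -> 97
    -- iteration 4/4 --
    RT 135: heading 97 -> 322
    RT 180: heading 322 -> 142
  ]
  -- iteration 2/2 --
  RT 180: heading 142 -> 322
  FD 18: (5,27) -> (19.184,15.918) [heading=322, draw]
  RT 128: heading 322 -> 194
  REPEAT 4 [
    -- iteration 1/4 --
    RT 135: heading 194 -> 59
    RT 180: heading 59 -> 239
    -- iteration 2/4 --
    RT 135: heading 239 -> 104
    RT 180: heading 104 -> 284
    -- iteration 3/4 --
    RT 135: heading 284 -> 149
    RT 180: heading 149 -> 329
    -- iteration 4/4 --
    RT 135: heading 329 -> 194
    RT 180: heading 194 -> 14
  ]
]
Final: pos=(19.184,15.918), heading=14, 2 segment(s) drawn

Segment lengths:
  seg 1: (5,9) -> (5,27), length = 18
  seg 2: (5,27) -> (19.184,15.918), length = 18
Total = 36

Answer: 36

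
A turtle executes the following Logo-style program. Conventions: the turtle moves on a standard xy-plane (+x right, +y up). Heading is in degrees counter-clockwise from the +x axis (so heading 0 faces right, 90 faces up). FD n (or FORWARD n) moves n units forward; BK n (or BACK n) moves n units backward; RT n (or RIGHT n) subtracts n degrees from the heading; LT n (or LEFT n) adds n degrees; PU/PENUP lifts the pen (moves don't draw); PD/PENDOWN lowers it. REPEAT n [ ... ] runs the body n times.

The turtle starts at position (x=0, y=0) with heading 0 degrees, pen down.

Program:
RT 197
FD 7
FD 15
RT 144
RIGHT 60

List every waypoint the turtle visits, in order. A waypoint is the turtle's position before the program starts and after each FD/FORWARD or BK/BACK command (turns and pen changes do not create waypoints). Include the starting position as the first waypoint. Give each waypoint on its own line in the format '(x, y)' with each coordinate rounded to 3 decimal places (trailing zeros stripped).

Executing turtle program step by step:
Start: pos=(0,0), heading=0, pen down
RT 197: heading 0 -> 163
FD 7: (0,0) -> (-6.694,2.047) [heading=163, draw]
FD 15: (-6.694,2.047) -> (-21.039,6.432) [heading=163, draw]
RT 144: heading 163 -> 19
RT 60: heading 19 -> 319
Final: pos=(-21.039,6.432), heading=319, 2 segment(s) drawn
Waypoints (3 total):
(0, 0)
(-6.694, 2.047)
(-21.039, 6.432)

Answer: (0, 0)
(-6.694, 2.047)
(-21.039, 6.432)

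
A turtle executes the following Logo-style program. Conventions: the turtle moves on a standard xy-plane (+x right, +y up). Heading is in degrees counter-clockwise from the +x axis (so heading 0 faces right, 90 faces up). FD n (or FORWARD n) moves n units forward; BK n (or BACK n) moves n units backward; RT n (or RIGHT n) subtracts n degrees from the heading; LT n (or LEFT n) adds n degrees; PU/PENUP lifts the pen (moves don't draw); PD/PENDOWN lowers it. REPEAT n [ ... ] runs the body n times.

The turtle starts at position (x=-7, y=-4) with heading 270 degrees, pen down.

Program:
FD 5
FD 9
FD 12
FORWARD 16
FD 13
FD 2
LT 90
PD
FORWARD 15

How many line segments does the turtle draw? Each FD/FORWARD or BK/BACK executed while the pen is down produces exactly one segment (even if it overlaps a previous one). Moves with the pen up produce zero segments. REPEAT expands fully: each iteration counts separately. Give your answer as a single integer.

Executing turtle program step by step:
Start: pos=(-7,-4), heading=270, pen down
FD 5: (-7,-4) -> (-7,-9) [heading=270, draw]
FD 9: (-7,-9) -> (-7,-18) [heading=270, draw]
FD 12: (-7,-18) -> (-7,-30) [heading=270, draw]
FD 16: (-7,-30) -> (-7,-46) [heading=270, draw]
FD 13: (-7,-46) -> (-7,-59) [heading=270, draw]
FD 2: (-7,-59) -> (-7,-61) [heading=270, draw]
LT 90: heading 270 -> 0
PD: pen down
FD 15: (-7,-61) -> (8,-61) [heading=0, draw]
Final: pos=(8,-61), heading=0, 7 segment(s) drawn
Segments drawn: 7

Answer: 7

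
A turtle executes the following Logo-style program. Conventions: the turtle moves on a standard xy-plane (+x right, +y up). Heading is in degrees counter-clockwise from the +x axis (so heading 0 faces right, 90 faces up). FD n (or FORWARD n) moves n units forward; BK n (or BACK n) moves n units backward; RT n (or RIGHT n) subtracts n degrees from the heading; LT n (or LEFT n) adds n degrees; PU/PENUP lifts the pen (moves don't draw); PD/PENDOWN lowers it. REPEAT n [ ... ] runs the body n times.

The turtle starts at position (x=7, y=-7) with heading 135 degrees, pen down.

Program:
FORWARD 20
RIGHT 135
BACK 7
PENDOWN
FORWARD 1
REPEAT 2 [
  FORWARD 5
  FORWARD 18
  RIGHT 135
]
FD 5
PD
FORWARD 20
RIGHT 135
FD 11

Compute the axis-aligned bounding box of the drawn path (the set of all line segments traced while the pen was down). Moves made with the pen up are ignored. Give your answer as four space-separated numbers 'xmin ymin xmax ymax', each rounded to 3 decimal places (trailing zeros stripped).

Executing turtle program step by step:
Start: pos=(7,-7), heading=135, pen down
FD 20: (7,-7) -> (-7.142,7.142) [heading=135, draw]
RT 135: heading 135 -> 0
BK 7: (-7.142,7.142) -> (-14.142,7.142) [heading=0, draw]
PD: pen down
FD 1: (-14.142,7.142) -> (-13.142,7.142) [heading=0, draw]
REPEAT 2 [
  -- iteration 1/2 --
  FD 5: (-13.142,7.142) -> (-8.142,7.142) [heading=0, draw]
  FD 18: (-8.142,7.142) -> (9.858,7.142) [heading=0, draw]
  RT 135: heading 0 -> 225
  -- iteration 2/2 --
  FD 5: (9.858,7.142) -> (6.322,3.607) [heading=225, draw]
  FD 18: (6.322,3.607) -> (-6.406,-9.121) [heading=225, draw]
  RT 135: heading 225 -> 90
]
FD 5: (-6.406,-9.121) -> (-6.406,-4.121) [heading=90, draw]
PD: pen down
FD 20: (-6.406,-4.121) -> (-6.406,15.879) [heading=90, draw]
RT 135: heading 90 -> 315
FD 11: (-6.406,15.879) -> (1.373,8.101) [heading=315, draw]
Final: pos=(1.373,8.101), heading=315, 10 segment(s) drawn

Segment endpoints: x in {-14.142, -13.142, -8.142, -7.142, -6.406, -6.406, -6.406, 1.373, 6.322, 7, 9.858}, y in {-9.121, -7, -4.121, 3.607, 7.142, 8.101, 15.879}
xmin=-14.142, ymin=-9.121, xmax=9.858, ymax=15.879

Answer: -14.142 -9.121 9.858 15.879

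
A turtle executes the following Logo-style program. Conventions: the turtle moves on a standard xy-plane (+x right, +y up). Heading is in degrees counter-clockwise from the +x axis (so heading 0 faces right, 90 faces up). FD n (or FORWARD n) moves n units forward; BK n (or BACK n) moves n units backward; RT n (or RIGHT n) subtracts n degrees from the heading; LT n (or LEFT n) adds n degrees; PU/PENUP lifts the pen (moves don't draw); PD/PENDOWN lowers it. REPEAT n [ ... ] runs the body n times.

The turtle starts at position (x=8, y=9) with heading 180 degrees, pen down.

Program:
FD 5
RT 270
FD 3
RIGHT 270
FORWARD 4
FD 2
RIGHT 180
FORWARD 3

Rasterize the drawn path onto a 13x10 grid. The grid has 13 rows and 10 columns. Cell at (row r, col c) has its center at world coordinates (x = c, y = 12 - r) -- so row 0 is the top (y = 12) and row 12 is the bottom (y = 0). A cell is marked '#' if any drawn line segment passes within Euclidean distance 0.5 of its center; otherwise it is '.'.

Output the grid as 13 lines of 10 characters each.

Answer: ..........
..........
..........
...######.
...#......
...#......
...#######
..........
..........
..........
..........
..........
..........

Derivation:
Segment 0: (8,9) -> (3,9)
Segment 1: (3,9) -> (3,6)
Segment 2: (3,6) -> (7,6)
Segment 3: (7,6) -> (9,6)
Segment 4: (9,6) -> (6,6)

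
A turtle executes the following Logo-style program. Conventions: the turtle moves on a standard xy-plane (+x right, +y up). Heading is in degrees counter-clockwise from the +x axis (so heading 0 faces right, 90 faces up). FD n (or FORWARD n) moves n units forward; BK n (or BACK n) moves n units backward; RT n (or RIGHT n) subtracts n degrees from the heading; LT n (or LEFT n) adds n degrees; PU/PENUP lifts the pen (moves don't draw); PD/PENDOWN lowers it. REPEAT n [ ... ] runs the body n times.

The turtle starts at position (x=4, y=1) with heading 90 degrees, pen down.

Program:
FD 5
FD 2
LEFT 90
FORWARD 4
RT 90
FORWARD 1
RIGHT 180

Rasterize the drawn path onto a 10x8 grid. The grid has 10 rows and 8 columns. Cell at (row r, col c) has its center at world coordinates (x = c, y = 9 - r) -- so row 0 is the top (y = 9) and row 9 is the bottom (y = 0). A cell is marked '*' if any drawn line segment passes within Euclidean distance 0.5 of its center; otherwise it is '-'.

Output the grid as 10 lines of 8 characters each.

Segment 0: (4,1) -> (4,6)
Segment 1: (4,6) -> (4,8)
Segment 2: (4,8) -> (0,8)
Segment 3: (0,8) -> (0,9)

Answer: *-------
*****---
----*---
----*---
----*---
----*---
----*---
----*---
----*---
--------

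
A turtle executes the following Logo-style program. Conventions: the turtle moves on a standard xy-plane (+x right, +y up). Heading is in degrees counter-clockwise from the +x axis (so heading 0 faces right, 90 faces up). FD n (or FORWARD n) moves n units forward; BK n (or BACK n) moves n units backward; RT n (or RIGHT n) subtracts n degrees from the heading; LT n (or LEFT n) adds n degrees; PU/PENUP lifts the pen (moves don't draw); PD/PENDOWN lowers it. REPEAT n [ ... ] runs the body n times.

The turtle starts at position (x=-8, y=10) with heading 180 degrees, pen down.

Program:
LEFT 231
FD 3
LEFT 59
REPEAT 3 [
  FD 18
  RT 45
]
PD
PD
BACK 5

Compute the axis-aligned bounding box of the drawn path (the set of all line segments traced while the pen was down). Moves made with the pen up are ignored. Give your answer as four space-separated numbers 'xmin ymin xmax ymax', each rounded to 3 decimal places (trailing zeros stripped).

Executing turtle program step by step:
Start: pos=(-8,10), heading=180, pen down
LT 231: heading 180 -> 51
FD 3: (-8,10) -> (-6.112,12.331) [heading=51, draw]
LT 59: heading 51 -> 110
REPEAT 3 [
  -- iteration 1/3 --
  FD 18: (-6.112,12.331) -> (-12.268,29.246) [heading=110, draw]
  RT 45: heading 110 -> 65
  -- iteration 2/3 --
  FD 18: (-12.268,29.246) -> (-4.661,45.559) [heading=65, draw]
  RT 45: heading 65 -> 20
  -- iteration 3/3 --
  FD 18: (-4.661,45.559) -> (12.253,51.716) [heading=20, draw]
  RT 45: heading 20 -> 335
]
PD: pen down
PD: pen down
BK 5: (12.253,51.716) -> (7.722,53.829) [heading=335, draw]
Final: pos=(7.722,53.829), heading=335, 5 segment(s) drawn

Segment endpoints: x in {-12.268, -8, -6.112, -4.661, 7.722, 12.253}, y in {10, 12.331, 29.246, 45.559, 51.716, 53.829}
xmin=-12.268, ymin=10, xmax=12.253, ymax=53.829

Answer: -12.268 10 12.253 53.829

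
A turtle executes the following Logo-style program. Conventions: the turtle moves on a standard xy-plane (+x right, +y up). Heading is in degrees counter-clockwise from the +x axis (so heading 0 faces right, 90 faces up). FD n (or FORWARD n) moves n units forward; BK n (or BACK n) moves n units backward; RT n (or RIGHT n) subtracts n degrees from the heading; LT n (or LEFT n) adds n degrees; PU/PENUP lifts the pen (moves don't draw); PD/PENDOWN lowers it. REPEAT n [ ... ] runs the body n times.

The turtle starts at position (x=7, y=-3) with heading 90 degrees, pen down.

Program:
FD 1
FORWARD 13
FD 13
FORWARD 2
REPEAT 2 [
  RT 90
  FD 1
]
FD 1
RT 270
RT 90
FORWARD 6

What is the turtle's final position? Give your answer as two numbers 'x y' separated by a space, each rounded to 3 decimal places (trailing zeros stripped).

Answer: 8 18

Derivation:
Executing turtle program step by step:
Start: pos=(7,-3), heading=90, pen down
FD 1: (7,-3) -> (7,-2) [heading=90, draw]
FD 13: (7,-2) -> (7,11) [heading=90, draw]
FD 13: (7,11) -> (7,24) [heading=90, draw]
FD 2: (7,24) -> (7,26) [heading=90, draw]
REPEAT 2 [
  -- iteration 1/2 --
  RT 90: heading 90 -> 0
  FD 1: (7,26) -> (8,26) [heading=0, draw]
  -- iteration 2/2 --
  RT 90: heading 0 -> 270
  FD 1: (8,26) -> (8,25) [heading=270, draw]
]
FD 1: (8,25) -> (8,24) [heading=270, draw]
RT 270: heading 270 -> 0
RT 90: heading 0 -> 270
FD 6: (8,24) -> (8,18) [heading=270, draw]
Final: pos=(8,18), heading=270, 8 segment(s) drawn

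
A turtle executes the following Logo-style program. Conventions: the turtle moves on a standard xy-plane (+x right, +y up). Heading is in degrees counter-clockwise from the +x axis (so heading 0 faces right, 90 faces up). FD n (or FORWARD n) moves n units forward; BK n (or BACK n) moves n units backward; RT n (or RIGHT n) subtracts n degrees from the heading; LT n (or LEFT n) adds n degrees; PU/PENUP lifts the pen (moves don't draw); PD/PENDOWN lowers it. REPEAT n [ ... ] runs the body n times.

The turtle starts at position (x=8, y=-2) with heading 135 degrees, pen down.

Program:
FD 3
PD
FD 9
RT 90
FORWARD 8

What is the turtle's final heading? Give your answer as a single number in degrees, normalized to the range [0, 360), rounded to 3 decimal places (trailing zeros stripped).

Executing turtle program step by step:
Start: pos=(8,-2), heading=135, pen down
FD 3: (8,-2) -> (5.879,0.121) [heading=135, draw]
PD: pen down
FD 9: (5.879,0.121) -> (-0.485,6.485) [heading=135, draw]
RT 90: heading 135 -> 45
FD 8: (-0.485,6.485) -> (5.172,12.142) [heading=45, draw]
Final: pos=(5.172,12.142), heading=45, 3 segment(s) drawn

Answer: 45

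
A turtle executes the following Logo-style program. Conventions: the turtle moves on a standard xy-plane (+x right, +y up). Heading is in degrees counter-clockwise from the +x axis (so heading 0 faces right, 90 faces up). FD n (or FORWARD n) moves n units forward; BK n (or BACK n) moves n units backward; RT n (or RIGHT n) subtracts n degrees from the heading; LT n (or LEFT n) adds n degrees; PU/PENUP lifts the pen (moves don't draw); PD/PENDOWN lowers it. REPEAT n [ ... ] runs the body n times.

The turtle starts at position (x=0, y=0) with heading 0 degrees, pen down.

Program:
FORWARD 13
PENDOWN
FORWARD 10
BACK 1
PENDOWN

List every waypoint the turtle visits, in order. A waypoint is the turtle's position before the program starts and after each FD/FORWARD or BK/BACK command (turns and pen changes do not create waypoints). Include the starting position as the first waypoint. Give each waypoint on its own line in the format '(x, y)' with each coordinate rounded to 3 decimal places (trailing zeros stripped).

Answer: (0, 0)
(13, 0)
(23, 0)
(22, 0)

Derivation:
Executing turtle program step by step:
Start: pos=(0,0), heading=0, pen down
FD 13: (0,0) -> (13,0) [heading=0, draw]
PD: pen down
FD 10: (13,0) -> (23,0) [heading=0, draw]
BK 1: (23,0) -> (22,0) [heading=0, draw]
PD: pen down
Final: pos=(22,0), heading=0, 3 segment(s) drawn
Waypoints (4 total):
(0, 0)
(13, 0)
(23, 0)
(22, 0)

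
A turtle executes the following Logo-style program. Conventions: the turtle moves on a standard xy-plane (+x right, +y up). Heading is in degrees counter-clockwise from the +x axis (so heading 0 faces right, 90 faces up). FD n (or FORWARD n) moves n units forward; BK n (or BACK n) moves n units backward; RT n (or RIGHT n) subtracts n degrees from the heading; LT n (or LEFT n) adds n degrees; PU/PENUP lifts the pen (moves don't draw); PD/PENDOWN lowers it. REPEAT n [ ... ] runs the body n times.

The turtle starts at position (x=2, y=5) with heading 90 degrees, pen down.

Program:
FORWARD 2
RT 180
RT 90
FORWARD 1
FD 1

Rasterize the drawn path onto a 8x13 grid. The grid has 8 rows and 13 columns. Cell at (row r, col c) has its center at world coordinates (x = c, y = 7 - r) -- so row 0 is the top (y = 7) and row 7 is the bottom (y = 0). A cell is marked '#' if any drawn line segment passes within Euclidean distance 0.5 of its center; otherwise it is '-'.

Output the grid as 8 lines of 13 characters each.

Segment 0: (2,5) -> (2,7)
Segment 1: (2,7) -> (1,7)
Segment 2: (1,7) -> (0,7)

Answer: ###----------
--#----------
--#----------
-------------
-------------
-------------
-------------
-------------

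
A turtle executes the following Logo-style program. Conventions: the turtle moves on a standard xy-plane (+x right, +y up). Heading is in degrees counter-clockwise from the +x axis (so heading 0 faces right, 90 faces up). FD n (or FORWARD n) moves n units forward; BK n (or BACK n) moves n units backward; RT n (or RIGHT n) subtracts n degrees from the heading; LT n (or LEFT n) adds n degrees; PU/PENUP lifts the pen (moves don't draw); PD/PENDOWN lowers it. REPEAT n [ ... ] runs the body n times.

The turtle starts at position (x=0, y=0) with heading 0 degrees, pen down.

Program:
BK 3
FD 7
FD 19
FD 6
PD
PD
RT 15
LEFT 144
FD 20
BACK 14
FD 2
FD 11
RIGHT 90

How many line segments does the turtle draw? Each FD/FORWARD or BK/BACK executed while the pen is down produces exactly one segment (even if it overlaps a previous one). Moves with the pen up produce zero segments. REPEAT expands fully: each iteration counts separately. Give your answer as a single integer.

Executing turtle program step by step:
Start: pos=(0,0), heading=0, pen down
BK 3: (0,0) -> (-3,0) [heading=0, draw]
FD 7: (-3,0) -> (4,0) [heading=0, draw]
FD 19: (4,0) -> (23,0) [heading=0, draw]
FD 6: (23,0) -> (29,0) [heading=0, draw]
PD: pen down
PD: pen down
RT 15: heading 0 -> 345
LT 144: heading 345 -> 129
FD 20: (29,0) -> (16.414,15.543) [heading=129, draw]
BK 14: (16.414,15.543) -> (25.224,4.663) [heading=129, draw]
FD 2: (25.224,4.663) -> (23.965,6.217) [heading=129, draw]
FD 11: (23.965,6.217) -> (17.043,14.766) [heading=129, draw]
RT 90: heading 129 -> 39
Final: pos=(17.043,14.766), heading=39, 8 segment(s) drawn
Segments drawn: 8

Answer: 8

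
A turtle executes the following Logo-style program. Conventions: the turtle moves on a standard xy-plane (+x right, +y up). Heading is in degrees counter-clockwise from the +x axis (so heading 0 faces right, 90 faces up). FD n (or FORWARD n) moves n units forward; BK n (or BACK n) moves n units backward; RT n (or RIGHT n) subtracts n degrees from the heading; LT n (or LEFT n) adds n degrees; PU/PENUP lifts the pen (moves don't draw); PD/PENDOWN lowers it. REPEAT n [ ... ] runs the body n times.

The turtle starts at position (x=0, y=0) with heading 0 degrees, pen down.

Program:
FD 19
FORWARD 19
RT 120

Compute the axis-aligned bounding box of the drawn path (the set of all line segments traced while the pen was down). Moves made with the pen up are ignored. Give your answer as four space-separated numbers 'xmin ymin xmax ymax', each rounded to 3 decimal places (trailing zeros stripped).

Executing turtle program step by step:
Start: pos=(0,0), heading=0, pen down
FD 19: (0,0) -> (19,0) [heading=0, draw]
FD 19: (19,0) -> (38,0) [heading=0, draw]
RT 120: heading 0 -> 240
Final: pos=(38,0), heading=240, 2 segment(s) drawn

Segment endpoints: x in {0, 19, 38}, y in {0}
xmin=0, ymin=0, xmax=38, ymax=0

Answer: 0 0 38 0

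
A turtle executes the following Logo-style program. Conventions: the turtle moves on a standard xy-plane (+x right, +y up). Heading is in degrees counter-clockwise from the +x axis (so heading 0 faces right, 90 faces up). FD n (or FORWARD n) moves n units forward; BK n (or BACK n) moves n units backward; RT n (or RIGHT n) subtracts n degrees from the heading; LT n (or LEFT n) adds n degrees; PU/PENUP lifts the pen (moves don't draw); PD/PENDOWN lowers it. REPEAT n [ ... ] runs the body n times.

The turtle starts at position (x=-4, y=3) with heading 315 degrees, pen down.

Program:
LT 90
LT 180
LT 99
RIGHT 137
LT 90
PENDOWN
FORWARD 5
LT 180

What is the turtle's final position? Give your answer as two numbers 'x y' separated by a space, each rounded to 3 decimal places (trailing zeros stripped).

Executing turtle program step by step:
Start: pos=(-4,3), heading=315, pen down
LT 90: heading 315 -> 45
LT 180: heading 45 -> 225
LT 99: heading 225 -> 324
RT 137: heading 324 -> 187
LT 90: heading 187 -> 277
PD: pen down
FD 5: (-4,3) -> (-3.391,-1.963) [heading=277, draw]
LT 180: heading 277 -> 97
Final: pos=(-3.391,-1.963), heading=97, 1 segment(s) drawn

Answer: -3.391 -1.963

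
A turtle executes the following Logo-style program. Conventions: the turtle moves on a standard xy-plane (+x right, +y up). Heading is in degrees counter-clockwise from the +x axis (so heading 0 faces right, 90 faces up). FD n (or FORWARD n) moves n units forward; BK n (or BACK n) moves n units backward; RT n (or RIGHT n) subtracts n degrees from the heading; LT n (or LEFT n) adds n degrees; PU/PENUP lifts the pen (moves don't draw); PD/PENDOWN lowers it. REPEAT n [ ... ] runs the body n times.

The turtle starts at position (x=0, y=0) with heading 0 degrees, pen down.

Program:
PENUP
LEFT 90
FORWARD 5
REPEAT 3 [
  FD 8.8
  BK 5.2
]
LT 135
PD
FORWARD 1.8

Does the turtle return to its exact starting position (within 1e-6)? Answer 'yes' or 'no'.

Answer: no

Derivation:
Executing turtle program step by step:
Start: pos=(0,0), heading=0, pen down
PU: pen up
LT 90: heading 0 -> 90
FD 5: (0,0) -> (0,5) [heading=90, move]
REPEAT 3 [
  -- iteration 1/3 --
  FD 8.8: (0,5) -> (0,13.8) [heading=90, move]
  BK 5.2: (0,13.8) -> (0,8.6) [heading=90, move]
  -- iteration 2/3 --
  FD 8.8: (0,8.6) -> (0,17.4) [heading=90, move]
  BK 5.2: (0,17.4) -> (0,12.2) [heading=90, move]
  -- iteration 3/3 --
  FD 8.8: (0,12.2) -> (0,21) [heading=90, move]
  BK 5.2: (0,21) -> (0,15.8) [heading=90, move]
]
LT 135: heading 90 -> 225
PD: pen down
FD 1.8: (0,15.8) -> (-1.273,14.527) [heading=225, draw]
Final: pos=(-1.273,14.527), heading=225, 1 segment(s) drawn

Start position: (0, 0)
Final position: (-1.273, 14.527)
Distance = 14.583; >= 1e-6 -> NOT closed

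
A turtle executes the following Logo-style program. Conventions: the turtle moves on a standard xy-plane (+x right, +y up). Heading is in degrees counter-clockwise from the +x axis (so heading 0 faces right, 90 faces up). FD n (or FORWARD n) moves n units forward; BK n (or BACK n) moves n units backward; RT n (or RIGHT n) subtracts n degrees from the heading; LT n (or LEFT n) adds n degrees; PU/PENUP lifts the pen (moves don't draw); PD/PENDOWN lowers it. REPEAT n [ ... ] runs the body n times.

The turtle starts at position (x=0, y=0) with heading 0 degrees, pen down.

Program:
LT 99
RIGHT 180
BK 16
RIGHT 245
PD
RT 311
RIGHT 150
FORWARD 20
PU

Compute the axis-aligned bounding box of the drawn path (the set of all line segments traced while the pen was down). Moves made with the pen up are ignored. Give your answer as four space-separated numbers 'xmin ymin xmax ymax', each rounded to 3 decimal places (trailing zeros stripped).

Answer: -2.503 -2.607 5.312 15.803

Derivation:
Executing turtle program step by step:
Start: pos=(0,0), heading=0, pen down
LT 99: heading 0 -> 99
RT 180: heading 99 -> 279
BK 16: (0,0) -> (-2.503,15.803) [heading=279, draw]
RT 245: heading 279 -> 34
PD: pen down
RT 311: heading 34 -> 83
RT 150: heading 83 -> 293
FD 20: (-2.503,15.803) -> (5.312,-2.607) [heading=293, draw]
PU: pen up
Final: pos=(5.312,-2.607), heading=293, 2 segment(s) drawn

Segment endpoints: x in {-2.503, 0, 5.312}, y in {-2.607, 0, 15.803}
xmin=-2.503, ymin=-2.607, xmax=5.312, ymax=15.803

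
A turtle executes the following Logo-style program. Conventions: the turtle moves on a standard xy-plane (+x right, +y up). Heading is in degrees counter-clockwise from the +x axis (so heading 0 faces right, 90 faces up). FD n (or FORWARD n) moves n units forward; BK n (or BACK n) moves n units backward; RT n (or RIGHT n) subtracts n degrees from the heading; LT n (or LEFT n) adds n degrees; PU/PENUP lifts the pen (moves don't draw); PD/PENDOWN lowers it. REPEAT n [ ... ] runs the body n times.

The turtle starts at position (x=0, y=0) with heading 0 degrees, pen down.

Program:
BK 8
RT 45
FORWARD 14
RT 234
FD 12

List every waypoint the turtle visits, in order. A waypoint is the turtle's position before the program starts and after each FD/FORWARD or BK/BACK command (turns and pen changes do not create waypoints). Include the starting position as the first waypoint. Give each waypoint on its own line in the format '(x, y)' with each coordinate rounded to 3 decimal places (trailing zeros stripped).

Answer: (0, 0)
(-8, 0)
(1.899, -9.899)
(3.777, 1.953)

Derivation:
Executing turtle program step by step:
Start: pos=(0,0), heading=0, pen down
BK 8: (0,0) -> (-8,0) [heading=0, draw]
RT 45: heading 0 -> 315
FD 14: (-8,0) -> (1.899,-9.899) [heading=315, draw]
RT 234: heading 315 -> 81
FD 12: (1.899,-9.899) -> (3.777,1.953) [heading=81, draw]
Final: pos=(3.777,1.953), heading=81, 3 segment(s) drawn
Waypoints (4 total):
(0, 0)
(-8, 0)
(1.899, -9.899)
(3.777, 1.953)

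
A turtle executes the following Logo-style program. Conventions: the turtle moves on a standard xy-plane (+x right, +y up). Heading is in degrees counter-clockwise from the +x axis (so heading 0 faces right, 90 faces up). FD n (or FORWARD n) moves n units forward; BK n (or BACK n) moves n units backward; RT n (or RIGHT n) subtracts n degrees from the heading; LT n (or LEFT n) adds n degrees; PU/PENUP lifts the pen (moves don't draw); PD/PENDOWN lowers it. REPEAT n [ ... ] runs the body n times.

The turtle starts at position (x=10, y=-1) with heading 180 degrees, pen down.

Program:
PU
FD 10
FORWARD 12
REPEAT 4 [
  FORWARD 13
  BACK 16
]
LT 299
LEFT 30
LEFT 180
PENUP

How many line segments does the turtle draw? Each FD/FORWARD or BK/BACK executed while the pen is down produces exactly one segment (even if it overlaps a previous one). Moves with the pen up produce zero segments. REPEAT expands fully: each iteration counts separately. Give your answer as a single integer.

Answer: 0

Derivation:
Executing turtle program step by step:
Start: pos=(10,-1), heading=180, pen down
PU: pen up
FD 10: (10,-1) -> (0,-1) [heading=180, move]
FD 12: (0,-1) -> (-12,-1) [heading=180, move]
REPEAT 4 [
  -- iteration 1/4 --
  FD 13: (-12,-1) -> (-25,-1) [heading=180, move]
  BK 16: (-25,-1) -> (-9,-1) [heading=180, move]
  -- iteration 2/4 --
  FD 13: (-9,-1) -> (-22,-1) [heading=180, move]
  BK 16: (-22,-1) -> (-6,-1) [heading=180, move]
  -- iteration 3/4 --
  FD 13: (-6,-1) -> (-19,-1) [heading=180, move]
  BK 16: (-19,-1) -> (-3,-1) [heading=180, move]
  -- iteration 4/4 --
  FD 13: (-3,-1) -> (-16,-1) [heading=180, move]
  BK 16: (-16,-1) -> (0,-1) [heading=180, move]
]
LT 299: heading 180 -> 119
LT 30: heading 119 -> 149
LT 180: heading 149 -> 329
PU: pen up
Final: pos=(0,-1), heading=329, 0 segment(s) drawn
Segments drawn: 0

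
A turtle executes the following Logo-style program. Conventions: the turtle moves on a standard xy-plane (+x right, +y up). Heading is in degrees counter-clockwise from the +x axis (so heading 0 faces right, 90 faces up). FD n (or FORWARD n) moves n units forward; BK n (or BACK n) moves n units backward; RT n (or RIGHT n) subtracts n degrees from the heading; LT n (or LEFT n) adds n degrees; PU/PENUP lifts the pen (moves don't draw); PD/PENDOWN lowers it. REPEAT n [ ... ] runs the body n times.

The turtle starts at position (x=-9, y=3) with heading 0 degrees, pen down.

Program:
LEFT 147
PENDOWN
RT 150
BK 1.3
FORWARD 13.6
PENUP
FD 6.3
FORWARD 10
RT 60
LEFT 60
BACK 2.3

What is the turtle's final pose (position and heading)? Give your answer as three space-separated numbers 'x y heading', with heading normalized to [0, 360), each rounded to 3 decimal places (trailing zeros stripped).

Executing turtle program step by step:
Start: pos=(-9,3), heading=0, pen down
LT 147: heading 0 -> 147
PD: pen down
RT 150: heading 147 -> 357
BK 1.3: (-9,3) -> (-10.298,3.068) [heading=357, draw]
FD 13.6: (-10.298,3.068) -> (3.283,2.356) [heading=357, draw]
PU: pen up
FD 6.3: (3.283,2.356) -> (9.575,2.027) [heading=357, move]
FD 10: (9.575,2.027) -> (19.561,1.503) [heading=357, move]
RT 60: heading 357 -> 297
LT 60: heading 297 -> 357
BK 2.3: (19.561,1.503) -> (17.264,1.624) [heading=357, move]
Final: pos=(17.264,1.624), heading=357, 2 segment(s) drawn

Answer: 17.264 1.624 357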